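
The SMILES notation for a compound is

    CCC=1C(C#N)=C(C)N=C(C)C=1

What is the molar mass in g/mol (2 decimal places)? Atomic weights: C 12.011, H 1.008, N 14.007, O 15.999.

160.22 g/mol

First, the molecular formula is C10H12N2 (counting implicit H from valence).
  C: 10 × 12.011 = 120.110
  H: 12 × 1.008 = 12.096
  N: 2 × 14.007 = 28.014
Sum: 10×12.011 + 12×1.008 + 2×14.007 = 160.220 → 160.22 g/mol.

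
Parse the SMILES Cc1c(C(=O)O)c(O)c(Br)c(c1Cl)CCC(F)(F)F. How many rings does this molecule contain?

1

In SMILES, each pair of matching ring-closure digits denotes one ring-closing bond; the number of such bonds equals the number of independent rings.
Ring-closure bonds here: 1.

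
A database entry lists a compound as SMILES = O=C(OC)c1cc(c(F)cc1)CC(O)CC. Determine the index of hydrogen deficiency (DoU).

5

Molecular formula: C12H15FO3.
DoU = (2C + 2 + N − H − X) / 2, where X is the halogen count and O/S are ignored.
    = (2·12 + 2 + 0 − 15 − 1) / 2 = 10 / 2 = 5.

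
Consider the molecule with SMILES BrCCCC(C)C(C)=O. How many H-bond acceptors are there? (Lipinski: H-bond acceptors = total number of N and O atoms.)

1

N atoms: 0; O atoms: 1.
Lipinski HBA = 0 + 1 = 1.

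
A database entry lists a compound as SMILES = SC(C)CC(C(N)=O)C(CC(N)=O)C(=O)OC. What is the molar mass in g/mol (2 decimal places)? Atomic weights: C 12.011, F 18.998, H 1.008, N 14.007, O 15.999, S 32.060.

262.32 g/mol

First, the molecular formula is C10H18N2O4S (counting implicit H from valence).
  C: 10 × 12.011 = 120.110
  H: 18 × 1.008 = 18.144
  N: 2 × 14.007 = 28.014
  O: 4 × 15.999 = 63.996
  S: 1 × 32.060 = 32.060
Sum: 10×12.011 + 18×1.008 + 2×14.007 + 4×15.999 + 1×32.060 = 262.324 → 262.32 g/mol.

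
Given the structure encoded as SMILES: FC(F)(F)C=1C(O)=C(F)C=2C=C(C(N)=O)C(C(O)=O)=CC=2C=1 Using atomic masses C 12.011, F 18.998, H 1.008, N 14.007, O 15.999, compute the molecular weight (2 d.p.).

317.19 g/mol

First, the molecular formula is C13H7F4NO4 (counting implicit H from valence).
  C: 13 × 12.011 = 156.143
  F: 4 × 18.998 = 75.992
  H: 7 × 1.008 = 7.056
  N: 1 × 14.007 = 14.007
  O: 4 × 15.999 = 63.996
Sum: 13×12.011 + 4×18.998 + 7×1.008 + 1×14.007 + 4×15.999 = 317.194 → 317.19 g/mol.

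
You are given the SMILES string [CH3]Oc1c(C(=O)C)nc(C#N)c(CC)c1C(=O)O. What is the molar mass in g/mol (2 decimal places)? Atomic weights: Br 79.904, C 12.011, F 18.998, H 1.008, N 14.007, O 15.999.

First, the molecular formula is C12H12N2O4 (counting implicit H from valence).
  C: 12 × 12.011 = 144.132
  H: 12 × 1.008 = 12.096
  N: 2 × 14.007 = 28.014
  O: 4 × 15.999 = 63.996
Sum: 12×12.011 + 12×1.008 + 2×14.007 + 4×15.999 = 248.238 → 248.24 g/mol.

248.24 g/mol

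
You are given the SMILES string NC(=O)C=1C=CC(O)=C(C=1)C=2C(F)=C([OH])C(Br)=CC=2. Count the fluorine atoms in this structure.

Scan the SMILES for F atoms (remember two-letter symbols like Cl and Br are single atoms).
Fluorine count: 1.

1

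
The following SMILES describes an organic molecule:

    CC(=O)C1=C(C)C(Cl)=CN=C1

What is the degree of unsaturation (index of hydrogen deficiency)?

5

Molecular formula: C8H8ClNO.
DoU = (2C + 2 + N − H − X) / 2, where X is the halogen count and O/S are ignored.
    = (2·8 + 2 + 1 − 8 − 1) / 2 = 10 / 2 = 5.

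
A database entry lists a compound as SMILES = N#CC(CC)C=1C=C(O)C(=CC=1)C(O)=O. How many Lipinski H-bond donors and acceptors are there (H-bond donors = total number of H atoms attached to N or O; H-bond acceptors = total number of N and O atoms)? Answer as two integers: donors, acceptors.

2, 4

Donors: find every N or O and count the H atoms it carries.
  atom 1 (N): bond orders sum to 3 → 0 H
  atom 9 (O): bond orders sum to 1 → 1 H
  atom 14 (O): bond orders sum to 1 → 1 H
  atom 15 (O): bond orders sum to 2 → 0 H
Lipinski HBD = 2.
Acceptors: N atoms = 1, O atoms = 3 → HBA = 4.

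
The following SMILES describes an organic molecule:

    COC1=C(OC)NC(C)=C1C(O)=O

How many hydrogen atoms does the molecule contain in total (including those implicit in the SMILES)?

11

Walk through each heavy atom and fill implicit hydrogens from standard valence (C 4, N 3, O 2, S 2, halogen 1):
  atom 1: C, bond orders sum to 1 (valence 4) → 3 H
  atom 2: O, bond orders sum to 2 (valence 2) → 0 H
  atom 3: C, bond orders sum to 4 (valence 4) → 0 H
  atom 4: C, bond orders sum to 4 (valence 4) → 0 H
  atom 5: O, bond orders sum to 2 (valence 2) → 0 H
  atom 6: C, bond orders sum to 1 (valence 4) → 3 H
  atom 7: N, bond orders sum to 2 (valence 3) → 1 H
  atom 8: C, bond orders sum to 4 (valence 4) → 0 H
  atom 9: C, bond orders sum to 1 (valence 4) → 3 H
  atom 10: C, bond orders sum to 4 (valence 4) → 0 H
  atom 11: C, bond orders sum to 4 (valence 4) → 0 H
  atom 12: O, bond orders sum to 1 (valence 2) → 1 H
  atom 13: O, bond orders sum to 2 (valence 2) → 0 H
Total hydrogens: 11.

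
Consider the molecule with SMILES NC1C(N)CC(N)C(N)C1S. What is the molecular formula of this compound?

C6H16N4S

Walk through each heavy atom and fill implicit hydrogens from standard valence (C 4, N 3, O 2, S 2, halogen 1):
  atom 1: N, bond orders sum to 1 (valence 3) → 2 H
  atom 2: C, bond orders sum to 3 (valence 4) → 1 H
  atom 3: C, bond orders sum to 3 (valence 4) → 1 H
  atom 4: N, bond orders sum to 1 (valence 3) → 2 H
  atom 5: C, bond orders sum to 2 (valence 4) → 2 H
  atom 6: C, bond orders sum to 3 (valence 4) → 1 H
  atom 7: N, bond orders sum to 1 (valence 3) → 2 H
  atom 8: C, bond orders sum to 3 (valence 4) → 1 H
  atom 9: N, bond orders sum to 1 (valence 3) → 2 H
  atom 10: C, bond orders sum to 3 (valence 4) → 1 H
  atom 11: S, bond orders sum to 1 (valence 2) → 1 H
Totals → C:6, H:16, N:4, S:1.
In Hill order: C6H16N4S.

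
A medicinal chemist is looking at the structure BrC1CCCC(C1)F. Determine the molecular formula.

C6H10BrF

Walk through each heavy atom and fill implicit hydrogens from standard valence (C 4, N 3, O 2, S 2, halogen 1):
  atom 1: Br (halogen, monovalent) → 0 H
  atom 2: C, bond orders sum to 3 (valence 4) → 1 H
  atom 3: C, bond orders sum to 2 (valence 4) → 2 H
  atom 4: C, bond orders sum to 2 (valence 4) → 2 H
  atom 5: C, bond orders sum to 2 (valence 4) → 2 H
  atom 6: C, bond orders sum to 3 (valence 4) → 1 H
  atom 7: C, bond orders sum to 2 (valence 4) → 2 H
  atom 8: F (halogen, monovalent) → 0 H
Totals → C:6, H:10, Br:1, F:1.
In Hill order: C6H10BrF.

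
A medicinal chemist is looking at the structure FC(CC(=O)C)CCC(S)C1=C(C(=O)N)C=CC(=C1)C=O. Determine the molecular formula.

C15H18FNO3S

Walk through each heavy atom and fill implicit hydrogens from standard valence (C 4, N 3, O 2, S 2, halogen 1):
  atom 1: F (halogen, monovalent) → 0 H
  atom 2: C, bond orders sum to 3 (valence 4) → 1 H
  atom 3: C, bond orders sum to 2 (valence 4) → 2 H
  atom 4: C, bond orders sum to 4 (valence 4) → 0 H
  atom 5: O, bond orders sum to 2 (valence 2) → 0 H
  atom 6: C, bond orders sum to 1 (valence 4) → 3 H
  atom 7: C, bond orders sum to 2 (valence 4) → 2 H
  atom 8: C, bond orders sum to 2 (valence 4) → 2 H
  atom 9: C, bond orders sum to 3 (valence 4) → 1 H
  atom 10: S, bond orders sum to 1 (valence 2) → 1 H
  atom 11: C, bond orders sum to 4 (valence 4) → 0 H
  atom 12: C, bond orders sum to 4 (valence 4) → 0 H
  atom 13: C, bond orders sum to 4 (valence 4) → 0 H
  atom 14: O, bond orders sum to 2 (valence 2) → 0 H
  atom 15: N, bond orders sum to 1 (valence 3) → 2 H
  atom 16: C, bond orders sum to 3 (valence 4) → 1 H
  atom 17: C, bond orders sum to 3 (valence 4) → 1 H
  atom 18: C, bond orders sum to 4 (valence 4) → 0 H
  atom 19: C, bond orders sum to 3 (valence 4) → 1 H
  atom 20: C, bond orders sum to 3 (valence 4) → 1 H
  atom 21: O, bond orders sum to 2 (valence 2) → 0 H
Totals → C:15, H:18, F:1, N:1, O:3, S:1.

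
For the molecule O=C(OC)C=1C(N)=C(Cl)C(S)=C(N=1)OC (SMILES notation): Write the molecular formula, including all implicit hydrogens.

C8H9ClN2O3S

Walk through each heavy atom and fill implicit hydrogens from standard valence (C 4, N 3, O 2, S 2, halogen 1):
  atom 1: O, bond orders sum to 2 (valence 2) → 0 H
  atom 2: C, bond orders sum to 4 (valence 4) → 0 H
  atom 3: O, bond orders sum to 2 (valence 2) → 0 H
  atom 4: C, bond orders sum to 1 (valence 4) → 3 H
  atom 5: C, bond orders sum to 4 (valence 4) → 0 H
  atom 6: C, bond orders sum to 4 (valence 4) → 0 H
  atom 7: N, bond orders sum to 1 (valence 3) → 2 H
  atom 8: C, bond orders sum to 4 (valence 4) → 0 H
  atom 9: Cl (halogen, monovalent) → 0 H
  atom 10: C, bond orders sum to 4 (valence 4) → 0 H
  atom 11: S, bond orders sum to 1 (valence 2) → 1 H
  atom 12: C, bond orders sum to 4 (valence 4) → 0 H
  atom 13: N, bond orders sum to 3 (valence 3) → 0 H
  atom 14: O, bond orders sum to 2 (valence 2) → 0 H
  atom 15: C, bond orders sum to 1 (valence 4) → 3 H
Totals → C:8, H:9, Cl:1, N:2, O:3, S:1.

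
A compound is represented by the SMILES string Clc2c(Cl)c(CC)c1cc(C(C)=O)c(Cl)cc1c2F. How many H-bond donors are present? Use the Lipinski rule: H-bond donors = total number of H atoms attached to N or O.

0

Donors: find every N or O and count the H atoms it carries.
  atom 13 (O): bond orders sum to 2 → 0 H
Lipinski HBD = 0.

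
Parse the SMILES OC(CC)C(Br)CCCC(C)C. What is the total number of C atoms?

Count every carbon token in the SMILES (each C, including those in ring-closure positions and inside branches).
Carbon count: 10.

10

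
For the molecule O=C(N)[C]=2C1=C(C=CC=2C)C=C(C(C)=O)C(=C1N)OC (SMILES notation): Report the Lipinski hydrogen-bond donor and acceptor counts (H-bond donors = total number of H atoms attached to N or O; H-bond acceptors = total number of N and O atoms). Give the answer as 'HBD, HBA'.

Donors: find every N or O and count the H atoms it carries.
  atom 1 (O): bond orders sum to 2 → 0 H
  atom 3 (N): bond orders sum to 1 → 2 H
  atom 15 (O): bond orders sum to 2 → 0 H
  atom 18 (N): bond orders sum to 1 → 2 H
  atom 19 (O): bond orders sum to 2 → 0 H
Lipinski HBD = 4.
Acceptors: N atoms = 2, O atoms = 3 → HBA = 5.

4, 5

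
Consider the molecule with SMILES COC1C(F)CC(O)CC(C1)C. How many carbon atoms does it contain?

9

Count every carbon token in the SMILES (each C, including those in ring-closure positions and inside branches).
Carbon count: 9.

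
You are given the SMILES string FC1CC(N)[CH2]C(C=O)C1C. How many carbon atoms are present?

8

Count every carbon token in the SMILES (each C, including those in ring-closure positions and inside branches).
Carbon count: 8.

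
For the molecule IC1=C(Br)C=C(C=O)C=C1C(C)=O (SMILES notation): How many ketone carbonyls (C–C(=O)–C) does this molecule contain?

1

The ketone motif appears at heavy-atom position 11 in the SMILES.
Other groups present: 1 aldehyde.
Ketone count: 1.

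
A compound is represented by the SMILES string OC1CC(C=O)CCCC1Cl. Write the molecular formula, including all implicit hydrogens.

C8H13ClO2

Walk through each heavy atom and fill implicit hydrogens from standard valence (C 4, N 3, O 2, S 2, halogen 1):
  atom 1: O, bond orders sum to 1 (valence 2) → 1 H
  atom 2: C, bond orders sum to 3 (valence 4) → 1 H
  atom 3: C, bond orders sum to 2 (valence 4) → 2 H
  atom 4: C, bond orders sum to 3 (valence 4) → 1 H
  atom 5: C, bond orders sum to 3 (valence 4) → 1 H
  atom 6: O, bond orders sum to 2 (valence 2) → 0 H
  atom 7: C, bond orders sum to 2 (valence 4) → 2 H
  atom 8: C, bond orders sum to 2 (valence 4) → 2 H
  atom 9: C, bond orders sum to 2 (valence 4) → 2 H
  atom 10: C, bond orders sum to 3 (valence 4) → 1 H
  atom 11: Cl (halogen, monovalent) → 0 H
Totals → C:8, H:13, Cl:1, O:2.
In Hill order: C8H13ClO2.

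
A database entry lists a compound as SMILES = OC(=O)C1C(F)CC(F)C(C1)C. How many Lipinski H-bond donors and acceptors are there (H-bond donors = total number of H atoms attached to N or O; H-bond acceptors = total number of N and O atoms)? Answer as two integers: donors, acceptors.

1, 2

Donors: find every N or O and count the H atoms it carries.
  atom 1 (O): bond orders sum to 1 → 1 H
  atom 3 (O): bond orders sum to 2 → 0 H
Lipinski HBD = 1.
Acceptors: N atoms = 0, O atoms = 2 → HBA = 2.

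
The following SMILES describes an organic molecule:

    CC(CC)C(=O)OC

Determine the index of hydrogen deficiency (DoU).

1

Degree of unsaturation = (number of rings) + (number of π bonds).
Ring closures in the SMILES: 0.
π bonds: 1 double bond (each 1 DoU) → 1 DoU from unsaturation.
Total DoU = 0 + 1 = 1.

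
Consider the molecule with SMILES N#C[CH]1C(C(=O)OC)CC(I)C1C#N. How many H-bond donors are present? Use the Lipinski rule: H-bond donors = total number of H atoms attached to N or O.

0

Donors: find every N or O and count the H atoms it carries.
  atom 1 (N): bond orders sum to 3 → 0 H
  atom 6 (O): bond orders sum to 2 → 0 H
  atom 7 (O): bond orders sum to 2 → 0 H
  atom 14 (N): bond orders sum to 3 → 0 H
Lipinski HBD = 0.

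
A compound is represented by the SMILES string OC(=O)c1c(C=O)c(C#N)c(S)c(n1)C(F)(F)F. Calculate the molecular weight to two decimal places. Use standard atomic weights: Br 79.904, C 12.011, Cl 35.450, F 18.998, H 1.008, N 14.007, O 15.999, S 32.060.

276.19 g/mol

First, the molecular formula is C9H3F3N2O3S (counting implicit H from valence).
  C: 9 × 12.011 = 108.099
  F: 3 × 18.998 = 56.994
  H: 3 × 1.008 = 3.024
  N: 2 × 14.007 = 28.014
  O: 3 × 15.999 = 47.997
  S: 1 × 32.060 = 32.060
Sum: 9×12.011 + 3×18.998 + 3×1.008 + 2×14.007 + 3×15.999 + 1×32.060 = 276.188 → 276.19 g/mol.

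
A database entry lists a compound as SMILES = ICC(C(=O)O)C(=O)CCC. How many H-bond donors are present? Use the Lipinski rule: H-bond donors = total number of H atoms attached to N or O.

Donors: find every N or O and count the H atoms it carries.
  atom 5 (O): bond orders sum to 2 → 0 H
  atom 6 (O): bond orders sum to 1 → 1 H
  atom 8 (O): bond orders sum to 2 → 0 H
Lipinski HBD = 1.

1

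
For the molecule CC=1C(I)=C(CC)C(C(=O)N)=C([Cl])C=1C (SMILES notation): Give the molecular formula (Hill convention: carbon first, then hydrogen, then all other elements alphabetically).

Walk through each heavy atom and fill implicit hydrogens from standard valence (C 4, N 3, O 2, S 2, halogen 1):
  atom 1: C, bond orders sum to 1 (valence 4) → 3 H
  atom 2: C, bond orders sum to 4 (valence 4) → 0 H
  atom 3: C, bond orders sum to 4 (valence 4) → 0 H
  atom 4: I (halogen, monovalent) → 0 H
  atom 5: C, bond orders sum to 4 (valence 4) → 0 H
  atom 6: C, bond orders sum to 2 (valence 4) → 2 H
  atom 7: C, bond orders sum to 1 (valence 4) → 3 H
  atom 8: C, bond orders sum to 4 (valence 4) → 0 H
  atom 9: C, bond orders sum to 4 (valence 4) → 0 H
  atom 10: O, bond orders sum to 2 (valence 2) → 0 H
  atom 11: N, bond orders sum to 1 (valence 3) → 2 H
  atom 12: C, bond orders sum to 4 (valence 4) → 0 H
  atom 13: Cl with explicit H count 0
  atom 14: C, bond orders sum to 4 (valence 4) → 0 H
  atom 15: C, bond orders sum to 1 (valence 4) → 3 H
Totals → C:11, H:13, Cl:1, I:1, N:1, O:1.

C11H13ClINO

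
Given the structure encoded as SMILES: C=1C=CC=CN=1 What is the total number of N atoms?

1

Scan the SMILES for N atoms (remember two-letter symbols like Cl and Br are single atoms).
Nitrogen count: 1.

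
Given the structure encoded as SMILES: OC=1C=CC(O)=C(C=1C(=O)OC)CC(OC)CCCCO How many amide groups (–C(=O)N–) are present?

0

Scan the SMILES for the amide motif — none present.
Groups that are present: 1 ester, 1 ether, 3 hydroxyl.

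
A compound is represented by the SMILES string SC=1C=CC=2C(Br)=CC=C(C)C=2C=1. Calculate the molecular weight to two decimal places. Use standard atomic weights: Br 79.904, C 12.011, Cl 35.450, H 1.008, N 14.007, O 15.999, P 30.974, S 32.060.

First, the molecular formula is C11H9BrS (counting implicit H from valence).
  Br: 1 × 79.904 = 79.904
  C: 11 × 12.011 = 132.121
  H: 9 × 1.008 = 9.072
  S: 1 × 32.060 = 32.060
Sum: 1×79.904 + 11×12.011 + 9×1.008 + 1×32.060 = 253.157 → 253.16 g/mol.

253.16 g/mol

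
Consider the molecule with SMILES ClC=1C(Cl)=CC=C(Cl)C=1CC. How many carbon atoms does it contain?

8

Count every carbon token in the SMILES (each C, including those in ring-closure positions and inside branches).
Carbon count: 8.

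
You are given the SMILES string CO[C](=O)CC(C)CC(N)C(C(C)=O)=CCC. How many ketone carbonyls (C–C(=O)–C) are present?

The ketone motif appears at heavy-atom position 12 in the SMILES.
Other groups present: 1 alkene, 1 ester, 1 primary amine.
Ketone count: 1.

1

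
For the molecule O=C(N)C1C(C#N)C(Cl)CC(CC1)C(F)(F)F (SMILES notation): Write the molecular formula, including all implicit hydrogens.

C10H12ClF3N2O

Walk through each heavy atom and fill implicit hydrogens from standard valence (C 4, N 3, O 2, S 2, halogen 1):
  atom 1: O, bond orders sum to 2 (valence 2) → 0 H
  atom 2: C, bond orders sum to 4 (valence 4) → 0 H
  atom 3: N, bond orders sum to 1 (valence 3) → 2 H
  atom 4: C, bond orders sum to 3 (valence 4) → 1 H
  atom 5: C, bond orders sum to 3 (valence 4) → 1 H
  atom 6: C, bond orders sum to 4 (valence 4) → 0 H
  atom 7: N, bond orders sum to 3 (valence 3) → 0 H
  atom 8: C, bond orders sum to 3 (valence 4) → 1 H
  atom 9: Cl (halogen, monovalent) → 0 H
  atom 10: C, bond orders sum to 2 (valence 4) → 2 H
  atom 11: C, bond orders sum to 3 (valence 4) → 1 H
  atom 12: C, bond orders sum to 2 (valence 4) → 2 H
  atom 13: C, bond orders sum to 2 (valence 4) → 2 H
  atom 14: C, bond orders sum to 4 (valence 4) → 0 H
  atom 15: F (halogen, monovalent) → 0 H
  atom 16: F (halogen, monovalent) → 0 H
  atom 17: F (halogen, monovalent) → 0 H
Totals → C:10, H:12, Cl:1, F:3, N:2, O:1.
In Hill order: C10H12ClF3N2O.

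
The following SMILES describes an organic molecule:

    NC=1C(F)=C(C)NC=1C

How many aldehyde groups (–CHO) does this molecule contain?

Scan the SMILES for the aldehyde motif — none present.
Groups that are present: 1 primary amine.

0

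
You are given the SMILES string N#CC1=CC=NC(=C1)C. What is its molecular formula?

Walk through each heavy atom and fill implicit hydrogens from standard valence (C 4, N 3, O 2, S 2, halogen 1):
  atom 1: N, bond orders sum to 3 (valence 3) → 0 H
  atom 2: C, bond orders sum to 4 (valence 4) → 0 H
  atom 3: C, bond orders sum to 4 (valence 4) → 0 H
  atom 4: C, bond orders sum to 3 (valence 4) → 1 H
  atom 5: C, bond orders sum to 3 (valence 4) → 1 H
  atom 6: N, bond orders sum to 3 (valence 3) → 0 H
  atom 7: C, bond orders sum to 4 (valence 4) → 0 H
  atom 8: C, bond orders sum to 3 (valence 4) → 1 H
  atom 9: C, bond orders sum to 1 (valence 4) → 3 H
Totals → C:7, H:6, N:2.
In Hill order: C7H6N2.

C7H6N2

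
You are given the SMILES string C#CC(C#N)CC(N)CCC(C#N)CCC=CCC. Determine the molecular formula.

C16H23N3

Walk through each heavy atom and fill implicit hydrogens from standard valence (C 4, N 3, O 2, S 2, halogen 1):
  atom 1: C, bond orders sum to 3 (valence 4) → 1 H
  atom 2: C, bond orders sum to 4 (valence 4) → 0 H
  atom 3: C, bond orders sum to 3 (valence 4) → 1 H
  atom 4: C, bond orders sum to 4 (valence 4) → 0 H
  atom 5: N, bond orders sum to 3 (valence 3) → 0 H
  atom 6: C, bond orders sum to 2 (valence 4) → 2 H
  atom 7: C, bond orders sum to 3 (valence 4) → 1 H
  atom 8: N, bond orders sum to 1 (valence 3) → 2 H
  atom 9: C, bond orders sum to 2 (valence 4) → 2 H
  atom 10: C, bond orders sum to 2 (valence 4) → 2 H
  atom 11: C, bond orders sum to 3 (valence 4) → 1 H
  atom 12: C, bond orders sum to 4 (valence 4) → 0 H
  atom 13: N, bond orders sum to 3 (valence 3) → 0 H
  atom 14: C, bond orders sum to 2 (valence 4) → 2 H
  atom 15: C, bond orders sum to 2 (valence 4) → 2 H
  atom 16: C, bond orders sum to 3 (valence 4) → 1 H
  atom 17: C, bond orders sum to 3 (valence 4) → 1 H
  atom 18: C, bond orders sum to 2 (valence 4) → 2 H
  atom 19: C, bond orders sum to 1 (valence 4) → 3 H
Totals → C:16, H:23, N:3.
In Hill order: C16H23N3.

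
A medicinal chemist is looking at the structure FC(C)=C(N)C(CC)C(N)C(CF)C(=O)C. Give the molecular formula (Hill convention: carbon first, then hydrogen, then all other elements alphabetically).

C11H20F2N2O

Walk through each heavy atom and fill implicit hydrogens from standard valence (C 4, N 3, O 2, S 2, halogen 1):
  atom 1: F (halogen, monovalent) → 0 H
  atom 2: C, bond orders sum to 4 (valence 4) → 0 H
  atom 3: C, bond orders sum to 1 (valence 4) → 3 H
  atom 4: C, bond orders sum to 4 (valence 4) → 0 H
  atom 5: N, bond orders sum to 1 (valence 3) → 2 H
  atom 6: C, bond orders sum to 3 (valence 4) → 1 H
  atom 7: C, bond orders sum to 2 (valence 4) → 2 H
  atom 8: C, bond orders sum to 1 (valence 4) → 3 H
  atom 9: C, bond orders sum to 3 (valence 4) → 1 H
  atom 10: N, bond orders sum to 1 (valence 3) → 2 H
  atom 11: C, bond orders sum to 3 (valence 4) → 1 H
  atom 12: C, bond orders sum to 2 (valence 4) → 2 H
  atom 13: F (halogen, monovalent) → 0 H
  atom 14: C, bond orders sum to 4 (valence 4) → 0 H
  atom 15: O, bond orders sum to 2 (valence 2) → 0 H
  atom 16: C, bond orders sum to 1 (valence 4) → 3 H
Totals → C:11, H:20, F:2, N:2, O:1.
In Hill order: C11H20F2N2O.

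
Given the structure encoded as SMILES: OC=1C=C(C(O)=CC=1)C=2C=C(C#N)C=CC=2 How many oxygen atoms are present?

2

Scan the SMILES for O atoms (remember two-letter symbols like Cl and Br are single atoms).
Oxygen count: 2.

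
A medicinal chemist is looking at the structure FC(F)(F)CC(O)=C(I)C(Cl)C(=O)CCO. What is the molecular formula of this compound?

Walk through each heavy atom and fill implicit hydrogens from standard valence (C 4, N 3, O 2, S 2, halogen 1):
  atom 1: F (halogen, monovalent) → 0 H
  atom 2: C, bond orders sum to 4 (valence 4) → 0 H
  atom 3: F (halogen, monovalent) → 0 H
  atom 4: F (halogen, monovalent) → 0 H
  atom 5: C, bond orders sum to 2 (valence 4) → 2 H
  atom 6: C, bond orders sum to 4 (valence 4) → 0 H
  atom 7: O, bond orders sum to 1 (valence 2) → 1 H
  atom 8: C, bond orders sum to 4 (valence 4) → 0 H
  atom 9: I (halogen, monovalent) → 0 H
  atom 10: C, bond orders sum to 3 (valence 4) → 1 H
  atom 11: Cl (halogen, monovalent) → 0 H
  atom 12: C, bond orders sum to 4 (valence 4) → 0 H
  atom 13: O, bond orders sum to 2 (valence 2) → 0 H
  atom 14: C, bond orders sum to 2 (valence 4) → 2 H
  atom 15: C, bond orders sum to 2 (valence 4) → 2 H
  atom 16: O, bond orders sum to 1 (valence 2) → 1 H
Totals → C:8, H:9, Cl:1, F:3, I:1, O:3.
In Hill order: C8H9ClF3IO3.

C8H9ClF3IO3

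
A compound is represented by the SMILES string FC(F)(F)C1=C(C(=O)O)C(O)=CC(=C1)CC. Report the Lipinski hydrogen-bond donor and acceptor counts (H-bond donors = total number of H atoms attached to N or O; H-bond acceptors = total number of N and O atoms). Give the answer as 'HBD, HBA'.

Donors: find every N or O and count the H atoms it carries.
  atom 8 (O): bond orders sum to 2 → 0 H
  atom 9 (O): bond orders sum to 1 → 1 H
  atom 11 (O): bond orders sum to 1 → 1 H
Lipinski HBD = 2.
Acceptors: N atoms = 0, O atoms = 3 → HBA = 3.

2, 3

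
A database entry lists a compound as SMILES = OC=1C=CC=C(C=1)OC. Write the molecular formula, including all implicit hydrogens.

Walk through each heavy atom and fill implicit hydrogens from standard valence (C 4, N 3, O 2, S 2, halogen 1):
  atom 1: O, bond orders sum to 1 (valence 2) → 1 H
  atom 2: C, bond orders sum to 4 (valence 4) → 0 H
  atom 3: C, bond orders sum to 3 (valence 4) → 1 H
  atom 4: C, bond orders sum to 3 (valence 4) → 1 H
  atom 5: C, bond orders sum to 3 (valence 4) → 1 H
  atom 6: C, bond orders sum to 4 (valence 4) → 0 H
  atom 7: C, bond orders sum to 3 (valence 4) → 1 H
  atom 8: O, bond orders sum to 2 (valence 2) → 0 H
  atom 9: C, bond orders sum to 1 (valence 4) → 3 H
Totals → C:7, H:8, O:2.
In Hill order: C7H8O2.

C7H8O2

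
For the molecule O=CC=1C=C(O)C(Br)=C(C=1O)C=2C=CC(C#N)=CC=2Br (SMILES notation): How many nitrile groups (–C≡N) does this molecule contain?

1

The nitrile motif appears at heavy-atom position 16 in the SMILES.
Other groups present: 1 aldehyde, 2 hydroxyl.
Nitrile count: 1.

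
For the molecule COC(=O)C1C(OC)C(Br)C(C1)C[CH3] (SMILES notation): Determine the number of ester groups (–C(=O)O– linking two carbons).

The ester motif appears at heavy-atom position 3 in the SMILES.
Other groups present: 1 ether.
Ester count: 1.

1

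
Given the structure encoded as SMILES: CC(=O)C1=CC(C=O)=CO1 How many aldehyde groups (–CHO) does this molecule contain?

The aldehyde motif appears at heavy-atom position 7 in the SMILES.
Other groups present: 1 ketone.
Aldehyde count: 1.

1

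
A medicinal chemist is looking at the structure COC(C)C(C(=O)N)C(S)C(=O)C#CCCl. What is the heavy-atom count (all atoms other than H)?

Every atom symbol written in the SMILES (organic subset) is one heavy atom; implicit H are not written.
Heavy atoms by element → C:10, Cl:1, N:1, O:3, S:1.
Total: 16.

16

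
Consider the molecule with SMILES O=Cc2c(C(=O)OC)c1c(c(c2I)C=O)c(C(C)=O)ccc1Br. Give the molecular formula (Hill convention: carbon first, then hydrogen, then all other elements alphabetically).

C16H10BrIO5

Walk through each heavy atom and fill implicit hydrogens from standard valence (C 4, N 3, O 2, S 2, halogen 1); for lowercase aromatic atoms, an aromatic c carries 1 H when it has two neighbours and 0 H with three, and aromatic n carries 0 H:
  atom 1: O, bond orders sum to 2 (valence 2) → 0 H
  atom 2: C, bond orders sum to 3 (valence 4) → 1 H
  atom 3: aromatic c, 3 neighbours → 0 H
  atom 4: aromatic c, 3 neighbours → 0 H
  atom 5: C, bond orders sum to 4 (valence 4) → 0 H
  atom 6: O, bond orders sum to 2 (valence 2) → 0 H
  atom 7: O, bond orders sum to 2 (valence 2) → 0 H
  atom 8: C, bond orders sum to 1 (valence 4) → 3 H
  atom 9: aromatic c, 3 neighbours → 0 H
  atom 10: aromatic c, 3 neighbours → 0 H
  atom 11: aromatic c, 3 neighbours → 0 H
  atom 12: aromatic c, 3 neighbours → 0 H
  atom 13: I (halogen, monovalent) → 0 H
  atom 14: C, bond orders sum to 3 (valence 4) → 1 H
  atom 15: O, bond orders sum to 2 (valence 2) → 0 H
  atom 16: aromatic c, 3 neighbours → 0 H
  atom 17: C, bond orders sum to 4 (valence 4) → 0 H
  atom 18: C, bond orders sum to 1 (valence 4) → 3 H
  atom 19: O, bond orders sum to 2 (valence 2) → 0 H
  atom 20: aromatic c, 2 neighbours → 1 H
  atom 21: aromatic c, 2 neighbours → 1 H
  atom 22: aromatic c, 3 neighbours → 0 H
  atom 23: Br (halogen, monovalent) → 0 H
Totals → C:16, H:10, Br:1, I:1, O:5.
In Hill order: C16H10BrIO5.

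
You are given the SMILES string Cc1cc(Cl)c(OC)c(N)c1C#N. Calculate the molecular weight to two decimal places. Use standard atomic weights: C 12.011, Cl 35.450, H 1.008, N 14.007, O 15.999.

196.63 g/mol

First, the molecular formula is C9H9ClN2O (counting implicit H from valence).
  C: 9 × 12.011 = 108.099
  Cl: 1 × 35.450 = 35.450
  H: 9 × 1.008 = 9.072
  N: 2 × 14.007 = 28.014
  O: 1 × 15.999 = 15.999
Sum: 9×12.011 + 1×35.450 + 9×1.008 + 2×14.007 + 1×15.999 = 196.634 → 196.63 g/mol.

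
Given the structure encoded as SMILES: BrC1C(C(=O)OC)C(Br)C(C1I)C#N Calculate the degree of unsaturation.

Degree of unsaturation = (number of rings) + (number of π bonds).
Ring closures in the SMILES: 1.
π bonds: 1 double bond (each 1 DoU), 1 triple bond (each 2 DoU) → 3 DoU from unsaturation.
Total DoU = 1 + 3 = 4.

4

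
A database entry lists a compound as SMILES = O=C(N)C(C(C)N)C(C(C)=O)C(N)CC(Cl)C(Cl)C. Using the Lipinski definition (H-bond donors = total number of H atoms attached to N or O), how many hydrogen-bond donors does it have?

6

Donors: find every N or O and count the H atoms it carries.
  atom 1 (O): bond orders sum to 2 → 0 H
  atom 3 (N): bond orders sum to 1 → 2 H
  atom 7 (N): bond orders sum to 1 → 2 H
  atom 11 (O): bond orders sum to 2 → 0 H
  atom 13 (N): bond orders sum to 1 → 2 H
Lipinski HBD = 6.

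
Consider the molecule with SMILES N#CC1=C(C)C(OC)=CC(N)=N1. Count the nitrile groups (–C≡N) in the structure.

1

The nitrile motif appears at heavy-atom position 2 in the SMILES.
Other groups present: 1 ether, 1 primary amine.
Nitrile count: 1.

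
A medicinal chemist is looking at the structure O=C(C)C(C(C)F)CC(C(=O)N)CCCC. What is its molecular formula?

C12H22FNO2

Walk through each heavy atom and fill implicit hydrogens from standard valence (C 4, N 3, O 2, S 2, halogen 1):
  atom 1: O, bond orders sum to 2 (valence 2) → 0 H
  atom 2: C, bond orders sum to 4 (valence 4) → 0 H
  atom 3: C, bond orders sum to 1 (valence 4) → 3 H
  atom 4: C, bond orders sum to 3 (valence 4) → 1 H
  atom 5: C, bond orders sum to 3 (valence 4) → 1 H
  atom 6: C, bond orders sum to 1 (valence 4) → 3 H
  atom 7: F (halogen, monovalent) → 0 H
  atom 8: C, bond orders sum to 2 (valence 4) → 2 H
  atom 9: C, bond orders sum to 3 (valence 4) → 1 H
  atom 10: C, bond orders sum to 4 (valence 4) → 0 H
  atom 11: O, bond orders sum to 2 (valence 2) → 0 H
  atom 12: N, bond orders sum to 1 (valence 3) → 2 H
  atom 13: C, bond orders sum to 2 (valence 4) → 2 H
  atom 14: C, bond orders sum to 2 (valence 4) → 2 H
  atom 15: C, bond orders sum to 2 (valence 4) → 2 H
  atom 16: C, bond orders sum to 1 (valence 4) → 3 H
Totals → C:12, H:22, F:1, N:1, O:2.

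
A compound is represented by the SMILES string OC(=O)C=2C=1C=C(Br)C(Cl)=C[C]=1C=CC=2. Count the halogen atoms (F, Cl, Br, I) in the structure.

2

Halogen atoms appear at heavy-atom positions 8, 10 (1×Br, 1×Cl).
Other groups present: 1 carboxylic acid.
Halogen count: 2.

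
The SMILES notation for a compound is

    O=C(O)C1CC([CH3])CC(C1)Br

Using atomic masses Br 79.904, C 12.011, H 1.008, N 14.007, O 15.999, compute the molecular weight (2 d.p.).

221.09 g/mol

First, the molecular formula is C8H13BrO2 (counting implicit H from valence).
  Br: 1 × 79.904 = 79.904
  C: 8 × 12.011 = 96.088
  H: 13 × 1.008 = 13.104
  O: 2 × 15.999 = 31.998
Sum: 1×79.904 + 8×12.011 + 13×1.008 + 2×15.999 = 221.094 → 221.09 g/mol.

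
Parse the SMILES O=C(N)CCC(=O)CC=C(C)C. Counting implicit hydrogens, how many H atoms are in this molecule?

15

Walk through each heavy atom and fill implicit hydrogens from standard valence (C 4, N 3, O 2, S 2, halogen 1):
  atom 1: O, bond orders sum to 2 (valence 2) → 0 H
  atom 2: C, bond orders sum to 4 (valence 4) → 0 H
  atom 3: N, bond orders sum to 1 (valence 3) → 2 H
  atom 4: C, bond orders sum to 2 (valence 4) → 2 H
  atom 5: C, bond orders sum to 2 (valence 4) → 2 H
  atom 6: C, bond orders sum to 4 (valence 4) → 0 H
  atom 7: O, bond orders sum to 2 (valence 2) → 0 H
  atom 8: C, bond orders sum to 2 (valence 4) → 2 H
  atom 9: C, bond orders sum to 3 (valence 4) → 1 H
  atom 10: C, bond orders sum to 4 (valence 4) → 0 H
  atom 11: C, bond orders sum to 1 (valence 4) → 3 H
  atom 12: C, bond orders sum to 1 (valence 4) → 3 H
Total hydrogens: 15.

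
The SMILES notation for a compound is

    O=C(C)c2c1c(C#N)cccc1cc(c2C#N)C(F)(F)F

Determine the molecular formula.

C15H7F3N2O

Walk through each heavy atom and fill implicit hydrogens from standard valence (C 4, N 3, O 2, S 2, halogen 1); for lowercase aromatic atoms, an aromatic c carries 1 H when it has two neighbours and 0 H with three, and aromatic n carries 0 H:
  atom 1: O, bond orders sum to 2 (valence 2) → 0 H
  atom 2: C, bond orders sum to 4 (valence 4) → 0 H
  atom 3: C, bond orders sum to 1 (valence 4) → 3 H
  atom 4: aromatic c, 3 neighbours → 0 H
  atom 5: aromatic c, 3 neighbours → 0 H
  atom 6: aromatic c, 3 neighbours → 0 H
  atom 7: C, bond orders sum to 4 (valence 4) → 0 H
  atom 8: N, bond orders sum to 3 (valence 3) → 0 H
  atom 9: aromatic c, 2 neighbours → 1 H
  atom 10: aromatic c, 2 neighbours → 1 H
  atom 11: aromatic c, 2 neighbours → 1 H
  atom 12: aromatic c, 3 neighbours → 0 H
  atom 13: aromatic c, 2 neighbours → 1 H
  atom 14: aromatic c, 3 neighbours → 0 H
  atom 15: aromatic c, 3 neighbours → 0 H
  atom 16: C, bond orders sum to 4 (valence 4) → 0 H
  atom 17: N, bond orders sum to 3 (valence 3) → 0 H
  atom 18: C, bond orders sum to 4 (valence 4) → 0 H
  atom 19: F (halogen, monovalent) → 0 H
  atom 20: F (halogen, monovalent) → 0 H
  atom 21: F (halogen, monovalent) → 0 H
Totals → C:15, H:7, F:3, N:2, O:1.
In Hill order: C15H7F3N2O.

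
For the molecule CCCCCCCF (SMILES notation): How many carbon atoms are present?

7

Count every carbon token in the SMILES (each C, including those in ring-closure positions and inside branches).
Carbon count: 7.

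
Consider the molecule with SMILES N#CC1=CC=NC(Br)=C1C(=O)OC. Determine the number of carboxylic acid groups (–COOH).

Scan the SMILES for the carboxylic acid motif — none present.
Groups that are present: 1 ester, 1 nitrile.

0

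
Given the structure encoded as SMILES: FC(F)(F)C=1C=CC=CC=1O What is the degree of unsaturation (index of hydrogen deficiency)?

Degree of unsaturation = (number of rings) + (number of π bonds).
Ring closures in the SMILES: 1.
π bonds: 3 double bonds (each 1 DoU) → 3 DoU from unsaturation.
Total DoU = 1 + 3 = 4.

4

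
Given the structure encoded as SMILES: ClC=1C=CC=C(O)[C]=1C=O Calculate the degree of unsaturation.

5

Degree of unsaturation = (number of rings) + (number of π bonds).
Ring closures in the SMILES: 1.
π bonds: 4 double bonds (each 1 DoU) → 4 DoU from unsaturation.
Total DoU = 1 + 4 = 5.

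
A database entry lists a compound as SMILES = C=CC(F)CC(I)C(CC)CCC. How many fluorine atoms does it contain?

Scan the SMILES for F atoms (remember two-letter symbols like Cl and Br are single atoms).
Fluorine count: 1.

1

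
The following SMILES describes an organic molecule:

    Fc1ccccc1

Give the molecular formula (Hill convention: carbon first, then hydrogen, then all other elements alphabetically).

C6H5F

Walk through each heavy atom and fill implicit hydrogens from standard valence (C 4, N 3, O 2, S 2, halogen 1); for lowercase aromatic atoms, an aromatic c carries 1 H when it has two neighbours and 0 H with three, and aromatic n carries 0 H:
  atom 1: F (halogen, monovalent) → 0 H
  atom 2: aromatic c, 3 neighbours → 0 H
  atom 3: aromatic c, 2 neighbours → 1 H
  atom 4: aromatic c, 2 neighbours → 1 H
  atom 5: aromatic c, 2 neighbours → 1 H
  atom 6: aromatic c, 2 neighbours → 1 H
  atom 7: aromatic c, 2 neighbours → 1 H
Totals → C:6, H:5, F:1.
In Hill order: C6H5F.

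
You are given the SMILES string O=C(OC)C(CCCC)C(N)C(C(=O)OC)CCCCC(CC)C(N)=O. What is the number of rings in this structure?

In SMILES, each pair of matching ring-closure digits denotes one ring-closing bond; the number of such bonds equals the number of independent rings.
Ring-closure bonds here: 0.

0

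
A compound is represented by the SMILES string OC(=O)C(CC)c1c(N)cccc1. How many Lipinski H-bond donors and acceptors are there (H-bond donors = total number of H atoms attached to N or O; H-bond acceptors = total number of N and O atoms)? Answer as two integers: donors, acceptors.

Donors: find every N or O and count the H atoms it carries.
  atom 1 (O): bond orders sum to 1 → 1 H
  atom 3 (O): bond orders sum to 2 → 0 H
  atom 9 (N): bond orders sum to 1 → 2 H
Lipinski HBD = 3.
Acceptors: N atoms = 1, O atoms = 2 → HBA = 3.

3, 3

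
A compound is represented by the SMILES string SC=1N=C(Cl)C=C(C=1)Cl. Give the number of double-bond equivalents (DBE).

Molecular formula: C5H3Cl2NS.
DoU = (2C + 2 + N − H − X) / 2, where X is the halogen count and O/S are ignored.
    = (2·5 + 2 + 1 − 3 − 2) / 2 = 8 / 2 = 4.

4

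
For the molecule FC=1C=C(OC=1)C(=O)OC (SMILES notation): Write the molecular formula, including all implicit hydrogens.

C6H5FO3

Walk through each heavy atom and fill implicit hydrogens from standard valence (C 4, N 3, O 2, S 2, halogen 1):
  atom 1: F (halogen, monovalent) → 0 H
  atom 2: C, bond orders sum to 4 (valence 4) → 0 H
  atom 3: C, bond orders sum to 3 (valence 4) → 1 H
  atom 4: C, bond orders sum to 4 (valence 4) → 0 H
  atom 5: O, bond orders sum to 2 (valence 2) → 0 H
  atom 6: C, bond orders sum to 3 (valence 4) → 1 H
  atom 7: C, bond orders sum to 4 (valence 4) → 0 H
  atom 8: O, bond orders sum to 2 (valence 2) → 0 H
  atom 9: O, bond orders sum to 2 (valence 2) → 0 H
  atom 10: C, bond orders sum to 1 (valence 4) → 3 H
Totals → C:6, H:5, F:1, O:3.
In Hill order: C6H5FO3.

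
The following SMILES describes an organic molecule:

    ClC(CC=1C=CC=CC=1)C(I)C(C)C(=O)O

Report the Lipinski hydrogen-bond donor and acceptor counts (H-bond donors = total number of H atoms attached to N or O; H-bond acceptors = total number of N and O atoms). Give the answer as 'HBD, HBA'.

1, 2

Donors: find every N or O and count the H atoms it carries.
  atom 15 (O): bond orders sum to 2 → 0 H
  atom 16 (O): bond orders sum to 1 → 1 H
Lipinski HBD = 1.
Acceptors: N atoms = 0, O atoms = 2 → HBA = 2.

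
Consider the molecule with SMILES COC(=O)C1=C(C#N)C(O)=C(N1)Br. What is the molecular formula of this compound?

Walk through each heavy atom and fill implicit hydrogens from standard valence (C 4, N 3, O 2, S 2, halogen 1):
  atom 1: C, bond orders sum to 1 (valence 4) → 3 H
  atom 2: O, bond orders sum to 2 (valence 2) → 0 H
  atom 3: C, bond orders sum to 4 (valence 4) → 0 H
  atom 4: O, bond orders sum to 2 (valence 2) → 0 H
  atom 5: C, bond orders sum to 4 (valence 4) → 0 H
  atom 6: C, bond orders sum to 4 (valence 4) → 0 H
  atom 7: C, bond orders sum to 4 (valence 4) → 0 H
  atom 8: N, bond orders sum to 3 (valence 3) → 0 H
  atom 9: C, bond orders sum to 4 (valence 4) → 0 H
  atom 10: O, bond orders sum to 1 (valence 2) → 1 H
  atom 11: C, bond orders sum to 4 (valence 4) → 0 H
  atom 12: N, bond orders sum to 2 (valence 3) → 1 H
  atom 13: Br (halogen, monovalent) → 0 H
Totals → C:7, H:5, Br:1, N:2, O:3.
In Hill order: C7H5BrN2O3.

C7H5BrN2O3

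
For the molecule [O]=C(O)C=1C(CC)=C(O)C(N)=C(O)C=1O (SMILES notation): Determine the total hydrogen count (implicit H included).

11

Walk through each heavy atom and fill implicit hydrogens from standard valence (C 4, N 3, O 2, S 2, halogen 1):
  atom 1: O with explicit H count 0
  atom 2: C, bond orders sum to 4 (valence 4) → 0 H
  atom 3: O, bond orders sum to 1 (valence 2) → 1 H
  atom 4: C, bond orders sum to 4 (valence 4) → 0 H
  atom 5: C, bond orders sum to 4 (valence 4) → 0 H
  atom 6: C, bond orders sum to 2 (valence 4) → 2 H
  atom 7: C, bond orders sum to 1 (valence 4) → 3 H
  atom 8: C, bond orders sum to 4 (valence 4) → 0 H
  atom 9: O, bond orders sum to 1 (valence 2) → 1 H
  atom 10: C, bond orders sum to 4 (valence 4) → 0 H
  atom 11: N, bond orders sum to 1 (valence 3) → 2 H
  atom 12: C, bond orders sum to 4 (valence 4) → 0 H
  atom 13: O, bond orders sum to 1 (valence 2) → 1 H
  atom 14: C, bond orders sum to 4 (valence 4) → 0 H
  atom 15: O, bond orders sum to 1 (valence 2) → 1 H
Total hydrogens: 11.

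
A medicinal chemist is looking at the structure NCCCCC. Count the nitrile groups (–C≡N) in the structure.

0

Scan the SMILES for the nitrile motif — none present.
Groups that are present: 1 primary amine.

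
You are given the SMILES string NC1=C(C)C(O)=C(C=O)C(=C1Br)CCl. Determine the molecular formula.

C9H9BrClNO2

Walk through each heavy atom and fill implicit hydrogens from standard valence (C 4, N 3, O 2, S 2, halogen 1):
  atom 1: N, bond orders sum to 1 (valence 3) → 2 H
  atom 2: C, bond orders sum to 4 (valence 4) → 0 H
  atom 3: C, bond orders sum to 4 (valence 4) → 0 H
  atom 4: C, bond orders sum to 1 (valence 4) → 3 H
  atom 5: C, bond orders sum to 4 (valence 4) → 0 H
  atom 6: O, bond orders sum to 1 (valence 2) → 1 H
  atom 7: C, bond orders sum to 4 (valence 4) → 0 H
  atom 8: C, bond orders sum to 3 (valence 4) → 1 H
  atom 9: O, bond orders sum to 2 (valence 2) → 0 H
  atom 10: C, bond orders sum to 4 (valence 4) → 0 H
  atom 11: C, bond orders sum to 4 (valence 4) → 0 H
  atom 12: Br (halogen, monovalent) → 0 H
  atom 13: C, bond orders sum to 2 (valence 4) → 2 H
  atom 14: Cl (halogen, monovalent) → 0 H
Totals → C:9, H:9, Br:1, Cl:1, N:1, O:2.
In Hill order: C9H9BrClNO2.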